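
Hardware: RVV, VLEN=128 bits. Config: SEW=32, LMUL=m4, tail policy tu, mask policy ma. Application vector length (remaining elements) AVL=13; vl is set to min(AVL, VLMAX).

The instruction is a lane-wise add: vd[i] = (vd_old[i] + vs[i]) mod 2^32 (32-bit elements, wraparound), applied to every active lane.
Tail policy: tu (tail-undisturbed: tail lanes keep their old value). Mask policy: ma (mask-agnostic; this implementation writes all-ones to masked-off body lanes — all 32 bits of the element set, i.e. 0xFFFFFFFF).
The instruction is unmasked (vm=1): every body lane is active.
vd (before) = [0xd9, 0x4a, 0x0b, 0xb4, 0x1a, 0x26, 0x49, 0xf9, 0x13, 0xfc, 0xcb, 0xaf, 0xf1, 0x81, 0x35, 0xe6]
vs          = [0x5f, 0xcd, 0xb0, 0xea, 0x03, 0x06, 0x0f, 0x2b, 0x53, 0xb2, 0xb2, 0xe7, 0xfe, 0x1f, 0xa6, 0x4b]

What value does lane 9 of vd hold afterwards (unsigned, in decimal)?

VLMAX = (128 × 4) / 32 = 16 lanes
AVL=13 ≤ VLMAX=16, so vl = 13
[0] add(0xd9,0x5f) = 0x138
[1] add(0x4a,0xcd) = 0x117
[2] add(0x0b,0xb0) = 0xbb
[3] add(0xb4,0xea) = 0x19e
[4] add(0x1a,0x03) = 0x1d
[5] add(0x26,0x06) = 0x2c
[6] add(0x49,0x0f) = 0x58
[7] add(0xf9,0x2b) = 0x124
[8] add(0x13,0x53) = 0x66
[9] add(0xfc,0xb2) = 0x1ae
[10] add(0xcb,0xb2) = 0x17d
[11] add(0xaf,0xe7) = 0x196
[12] add(0xf1,0xfe) = 0x1ef
[13] tail/keep = 0x81
[14] tail/keep = 0x35
[15] tail/keep = 0xe6

vd[9] = 430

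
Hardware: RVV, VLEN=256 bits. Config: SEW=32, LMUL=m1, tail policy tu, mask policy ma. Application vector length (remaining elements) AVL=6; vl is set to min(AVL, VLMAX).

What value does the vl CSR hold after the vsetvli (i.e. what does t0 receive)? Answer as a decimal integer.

VLMAX = (256 × 1) / 32 = 8 lanes
vl ← min(6, 8) = 6

vl = 6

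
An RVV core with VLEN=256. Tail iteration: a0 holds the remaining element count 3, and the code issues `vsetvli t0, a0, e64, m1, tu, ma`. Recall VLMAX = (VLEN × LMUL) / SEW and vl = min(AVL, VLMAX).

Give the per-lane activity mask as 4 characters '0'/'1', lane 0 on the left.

predicate = 1110

VLMAX = VLEN×LMUL/SEW = 256×1/64 = 4
vl ← min(3, 4) = 3
bits (lane 0 leftmost): 1110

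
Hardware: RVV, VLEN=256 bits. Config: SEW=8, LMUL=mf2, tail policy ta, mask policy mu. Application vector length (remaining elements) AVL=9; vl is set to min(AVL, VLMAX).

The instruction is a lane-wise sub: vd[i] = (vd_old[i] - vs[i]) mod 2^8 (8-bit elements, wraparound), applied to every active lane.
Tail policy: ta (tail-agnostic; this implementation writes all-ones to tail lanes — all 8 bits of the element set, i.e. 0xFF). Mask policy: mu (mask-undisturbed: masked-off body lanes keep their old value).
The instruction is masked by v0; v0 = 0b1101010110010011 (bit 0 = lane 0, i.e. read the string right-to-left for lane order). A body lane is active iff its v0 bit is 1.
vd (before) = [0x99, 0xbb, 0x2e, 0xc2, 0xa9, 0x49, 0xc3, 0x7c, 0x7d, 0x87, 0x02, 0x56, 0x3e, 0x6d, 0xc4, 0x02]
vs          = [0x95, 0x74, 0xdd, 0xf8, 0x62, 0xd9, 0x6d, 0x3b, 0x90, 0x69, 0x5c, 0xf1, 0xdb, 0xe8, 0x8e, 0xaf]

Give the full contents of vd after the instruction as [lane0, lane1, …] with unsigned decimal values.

lanes per group: 256·1/2/8 = 16
AVL=9 ≤ VLMAX=16, so vl = 9
lane  0: sub(0x99,0x95) ⇒ 0x04
lane  1: sub(0xbb,0x74) ⇒ 0x47
lane  2: mask-off/keep ⇒ 0x2e
lane  3: mask-off/keep ⇒ 0xc2
lane  4: sub(0xa9,0x62) ⇒ 0x47
lane  5: mask-off/keep ⇒ 0x49
lane  6: mask-off/keep ⇒ 0xc3
lane  7: sub(0x7c,0x3b) ⇒ 0x41
lane  8: sub(0x7d,0x90) ⇒ 0xed
lane  9: tail/ones ⇒ 0xff
lane 10: tail/ones ⇒ 0xff
lane 11: tail/ones ⇒ 0xff
lane 12: tail/ones ⇒ 0xff
lane 13: tail/ones ⇒ 0xff
lane 14: tail/ones ⇒ 0xff
lane 15: tail/ones ⇒ 0xff

vd = [4, 71, 46, 194, 71, 73, 195, 65, 237, 255, 255, 255, 255, 255, 255, 255]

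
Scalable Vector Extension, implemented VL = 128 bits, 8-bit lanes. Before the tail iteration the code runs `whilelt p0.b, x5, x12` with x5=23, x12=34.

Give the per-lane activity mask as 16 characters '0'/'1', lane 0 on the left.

predicate = 1111111111100000

128-bit reg / 8-bit elem → 16 lanes
p0[j] = (23+j < 34); true for j=0..10 → 11 lanes set
bits (lane 0 leftmost): 1111111111100000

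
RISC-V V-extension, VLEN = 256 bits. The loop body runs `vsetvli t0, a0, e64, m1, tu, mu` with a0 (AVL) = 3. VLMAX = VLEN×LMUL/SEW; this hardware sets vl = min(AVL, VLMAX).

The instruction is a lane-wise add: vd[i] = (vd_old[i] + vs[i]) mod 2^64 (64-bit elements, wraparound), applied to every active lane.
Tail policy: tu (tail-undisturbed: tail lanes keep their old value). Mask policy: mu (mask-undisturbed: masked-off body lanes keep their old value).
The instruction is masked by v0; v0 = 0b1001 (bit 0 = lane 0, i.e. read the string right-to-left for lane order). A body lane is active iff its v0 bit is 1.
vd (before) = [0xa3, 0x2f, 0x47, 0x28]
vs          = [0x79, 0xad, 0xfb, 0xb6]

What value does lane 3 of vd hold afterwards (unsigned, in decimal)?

VLMAX = VLEN×LMUL/SEW = 256×1/64 = 4
vl ← min(3, 4) = 3
lane  0: add(0xa3,0x79) ⇒ 0x11c
lane  1: mask-off/keep ⇒ 0x2f
lane  2: mask-off/keep ⇒ 0x47
lane  3: tail/keep ⇒ 0x28

vd[3] = 40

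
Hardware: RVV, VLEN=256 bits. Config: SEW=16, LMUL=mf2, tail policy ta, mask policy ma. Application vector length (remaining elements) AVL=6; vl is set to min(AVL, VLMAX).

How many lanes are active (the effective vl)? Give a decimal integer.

VLMAX = VLEN×LMUL/SEW = 256×1/2/16 = 8
vl ← min(6, 8) = 6

vl = 6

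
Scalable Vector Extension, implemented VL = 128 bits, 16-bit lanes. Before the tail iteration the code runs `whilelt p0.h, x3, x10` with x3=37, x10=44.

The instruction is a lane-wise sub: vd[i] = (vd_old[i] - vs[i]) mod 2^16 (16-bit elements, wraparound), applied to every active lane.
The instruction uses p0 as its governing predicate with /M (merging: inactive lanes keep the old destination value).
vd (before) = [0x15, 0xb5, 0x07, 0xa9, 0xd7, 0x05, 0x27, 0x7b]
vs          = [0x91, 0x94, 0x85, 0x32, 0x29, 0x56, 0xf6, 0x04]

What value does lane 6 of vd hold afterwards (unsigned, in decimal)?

register lanes = 128/16 = 8
p0[j] = (37+j < 44); true for j=0..6 → 7 lanes set
lane  0: sub(0x15,0x91) ⇒ 0xff84
lane  1: sub(0xb5,0x94) ⇒ 0x21
lane  2: sub(0x07,0x85) ⇒ 0xff82
lane  3: sub(0xa9,0x32) ⇒ 0x77
lane  4: sub(0xd7,0x29) ⇒ 0xae
lane  5: sub(0x05,0x56) ⇒ 0xffaf
lane  6: sub(0x27,0xf6) ⇒ 0xff31
lane  7: tail/keep ⇒ 0x7b

vd[6] = 65329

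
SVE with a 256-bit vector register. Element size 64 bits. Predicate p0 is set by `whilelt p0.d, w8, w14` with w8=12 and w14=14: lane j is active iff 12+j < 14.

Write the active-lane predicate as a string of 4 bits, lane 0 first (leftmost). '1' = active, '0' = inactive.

register lanes = 256/64 = 4
active while 12+j < 14, i.e. j ∈ [0,2) capped at 4 ⇒ 2
bits (lane 0 leftmost): 1100

predicate = 1100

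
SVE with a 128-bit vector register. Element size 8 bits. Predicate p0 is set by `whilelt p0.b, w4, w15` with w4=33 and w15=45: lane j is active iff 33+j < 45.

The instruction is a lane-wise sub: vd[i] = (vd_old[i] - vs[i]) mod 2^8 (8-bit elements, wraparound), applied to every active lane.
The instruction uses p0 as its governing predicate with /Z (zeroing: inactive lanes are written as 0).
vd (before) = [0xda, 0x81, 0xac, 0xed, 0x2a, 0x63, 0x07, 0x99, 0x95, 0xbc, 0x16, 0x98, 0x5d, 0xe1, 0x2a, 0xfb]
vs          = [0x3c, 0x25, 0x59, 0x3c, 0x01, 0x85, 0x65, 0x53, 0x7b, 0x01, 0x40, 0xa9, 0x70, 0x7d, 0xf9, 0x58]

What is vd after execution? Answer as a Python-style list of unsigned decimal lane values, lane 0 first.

128-bit reg / 8-bit elem → 16 lanes
p0[j] = (33+j < 45); true for j=0..11 → 12 lanes set
lane  0: sub(0xda,0x3c) ⇒ 0x9e
lane  1: sub(0x81,0x25) ⇒ 0x5c
lane  2: sub(0xac,0x59) ⇒ 0x53
lane  3: sub(0xed,0x3c) ⇒ 0xb1
lane  4: sub(0x2a,0x01) ⇒ 0x29
lane  5: sub(0x63,0x85) ⇒ 0xde
lane  6: sub(0x07,0x65) ⇒ 0xa2
lane  7: sub(0x99,0x53) ⇒ 0x46
lane  8: sub(0x95,0x7b) ⇒ 0x1a
lane  9: sub(0xbc,0x01) ⇒ 0xbb
lane 10: sub(0x16,0x40) ⇒ 0xd6
lane 11: sub(0x98,0xa9) ⇒ 0xef
lane 12: tail/zero ⇒ 0x00
lane 13: tail/zero ⇒ 0x00
lane 14: tail/zero ⇒ 0x00
lane 15: tail/zero ⇒ 0x00

vd = [158, 92, 83, 177, 41, 222, 162, 70, 26, 187, 214, 239, 0, 0, 0, 0]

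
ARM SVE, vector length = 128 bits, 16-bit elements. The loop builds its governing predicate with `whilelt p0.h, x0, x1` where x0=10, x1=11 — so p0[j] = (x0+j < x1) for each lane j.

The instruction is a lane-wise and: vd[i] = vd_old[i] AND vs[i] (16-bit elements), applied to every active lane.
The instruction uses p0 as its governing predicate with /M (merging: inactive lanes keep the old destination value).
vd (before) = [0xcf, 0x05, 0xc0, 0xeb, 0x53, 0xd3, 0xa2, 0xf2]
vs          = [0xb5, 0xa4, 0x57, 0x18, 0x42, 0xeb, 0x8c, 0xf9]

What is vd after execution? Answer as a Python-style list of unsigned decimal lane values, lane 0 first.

register lanes = 128/16 = 8
active while 10+j < 11, i.e. j ∈ [0,1) capped at 8 ⇒ 1
  i=0: and(0xcf,0xb5) → 133
  i=1: tail/keep → 5
  i=2: tail/keep → 192
  i=3: tail/keep → 235
  i=4: tail/keep → 83
  i=5: tail/keep → 211
  i=6: tail/keep → 162
  i=7: tail/keep → 242

vd = [133, 5, 192, 235, 83, 211, 162, 242]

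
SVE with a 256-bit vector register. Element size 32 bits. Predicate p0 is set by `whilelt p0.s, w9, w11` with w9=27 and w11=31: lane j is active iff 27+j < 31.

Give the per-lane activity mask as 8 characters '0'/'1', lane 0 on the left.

predicate = 11110000

256-bit reg / 32-bit elem → 8 lanes
p0[j] = (27+j < 31); true for j=0..3 → 4 lanes set
bits (lane 0 leftmost): 11110000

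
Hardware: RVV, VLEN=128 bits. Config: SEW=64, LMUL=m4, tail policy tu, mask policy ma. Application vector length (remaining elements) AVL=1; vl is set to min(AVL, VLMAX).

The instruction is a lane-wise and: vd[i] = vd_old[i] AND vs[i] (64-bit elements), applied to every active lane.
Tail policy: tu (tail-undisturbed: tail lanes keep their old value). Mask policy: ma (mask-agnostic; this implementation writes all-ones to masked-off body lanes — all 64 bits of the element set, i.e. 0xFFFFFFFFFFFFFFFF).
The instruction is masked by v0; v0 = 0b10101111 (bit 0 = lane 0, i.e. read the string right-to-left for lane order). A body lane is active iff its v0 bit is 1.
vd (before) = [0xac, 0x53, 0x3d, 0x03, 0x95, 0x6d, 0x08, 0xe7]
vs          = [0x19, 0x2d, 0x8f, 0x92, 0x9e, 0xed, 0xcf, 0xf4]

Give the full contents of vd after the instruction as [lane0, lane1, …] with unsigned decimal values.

vd = [8, 83, 61, 3, 149, 109, 8, 231]

VLMAX = VLEN×LMUL/SEW = 128×4/64 = 8
vl ← min(1, 8) = 1
  i=0: and(0xac,0x19) → 8
  i=1: tail/keep → 83
  i=2: tail/keep → 61
  i=3: tail/keep → 3
  i=4: tail/keep → 149
  i=5: tail/keep → 109
  i=6: tail/keep → 8
  i=7: tail/keep → 231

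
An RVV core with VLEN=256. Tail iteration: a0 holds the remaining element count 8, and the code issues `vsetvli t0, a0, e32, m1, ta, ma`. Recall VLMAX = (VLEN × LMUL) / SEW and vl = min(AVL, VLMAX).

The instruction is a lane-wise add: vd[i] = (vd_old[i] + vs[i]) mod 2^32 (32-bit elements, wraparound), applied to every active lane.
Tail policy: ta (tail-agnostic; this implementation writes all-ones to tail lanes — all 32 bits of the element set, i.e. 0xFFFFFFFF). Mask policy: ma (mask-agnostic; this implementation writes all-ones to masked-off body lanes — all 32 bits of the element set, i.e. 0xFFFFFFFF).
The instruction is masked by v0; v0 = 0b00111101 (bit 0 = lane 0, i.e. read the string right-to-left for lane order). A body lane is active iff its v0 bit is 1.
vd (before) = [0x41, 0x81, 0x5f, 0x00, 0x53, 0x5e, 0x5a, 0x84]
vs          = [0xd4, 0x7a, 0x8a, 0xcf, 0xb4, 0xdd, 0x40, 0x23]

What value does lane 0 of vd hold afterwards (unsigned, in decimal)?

vd[0] = 277

VLMAX = (256 × 1) / 32 = 8 lanes
vl ← min(8, 8) = 8
  i=0: add(0x41,0xd4) → 277
  i=1: mask-off/ones → 4294967295
  i=2: add(0x5f,0x8a) → 233
  i=3: add(0x00,0xcf) → 207
  i=4: add(0x53,0xb4) → 263
  i=5: add(0x5e,0xdd) → 315
  i=6: mask-off/ones → 4294967295
  i=7: mask-off/ones → 4294967295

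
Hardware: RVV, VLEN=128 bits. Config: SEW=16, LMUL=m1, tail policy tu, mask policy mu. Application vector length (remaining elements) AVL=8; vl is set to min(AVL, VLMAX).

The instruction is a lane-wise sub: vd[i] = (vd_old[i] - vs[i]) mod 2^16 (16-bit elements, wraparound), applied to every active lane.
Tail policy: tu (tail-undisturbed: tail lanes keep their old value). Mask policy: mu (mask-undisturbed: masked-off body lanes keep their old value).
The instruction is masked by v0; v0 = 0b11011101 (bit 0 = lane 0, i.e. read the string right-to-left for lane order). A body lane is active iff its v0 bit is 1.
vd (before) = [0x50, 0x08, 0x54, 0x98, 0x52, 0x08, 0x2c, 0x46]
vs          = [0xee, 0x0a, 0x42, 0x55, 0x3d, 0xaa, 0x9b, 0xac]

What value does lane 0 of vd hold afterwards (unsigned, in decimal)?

vd[0] = 65378

lanes per group: 128·1/16 = 8
AVL=8 ≤ VLMAX=8, so vl = 8
[0] sub(0x50,0xee) = 0xff62
[1] mask-off/keep = 0x08
[2] sub(0x54,0x42) = 0x12
[3] sub(0x98,0x55) = 0x43
[4] sub(0x52,0x3d) = 0x15
[5] mask-off/keep = 0x08
[6] sub(0x2c,0x9b) = 0xff91
[7] sub(0x46,0xac) = 0xff9a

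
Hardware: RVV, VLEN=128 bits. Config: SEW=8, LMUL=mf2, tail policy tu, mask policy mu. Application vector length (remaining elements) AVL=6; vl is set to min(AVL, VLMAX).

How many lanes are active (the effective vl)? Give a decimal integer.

vl = 6

VLMAX = (128 × 1/2) / 8 = 8 lanes
vl ← min(6, 8) = 6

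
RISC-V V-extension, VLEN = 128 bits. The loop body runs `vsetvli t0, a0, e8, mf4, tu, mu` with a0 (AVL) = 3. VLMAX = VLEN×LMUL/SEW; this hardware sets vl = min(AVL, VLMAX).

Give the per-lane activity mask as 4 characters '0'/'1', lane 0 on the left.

predicate = 1110

VLMAX = VLEN×LMUL/SEW = 128×1/4/8 = 4
vl = min(AVL, VLMAX) = min(3, 4) = 3
bits (lane 0 leftmost): 1110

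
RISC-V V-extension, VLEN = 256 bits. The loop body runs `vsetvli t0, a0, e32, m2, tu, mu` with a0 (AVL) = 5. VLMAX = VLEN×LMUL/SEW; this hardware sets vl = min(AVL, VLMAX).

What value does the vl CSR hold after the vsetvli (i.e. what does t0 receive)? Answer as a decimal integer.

vl = 5

VLMAX = VLEN×LMUL/SEW = 256×2/32 = 16
vl = min(AVL, VLMAX) = min(5, 16) = 5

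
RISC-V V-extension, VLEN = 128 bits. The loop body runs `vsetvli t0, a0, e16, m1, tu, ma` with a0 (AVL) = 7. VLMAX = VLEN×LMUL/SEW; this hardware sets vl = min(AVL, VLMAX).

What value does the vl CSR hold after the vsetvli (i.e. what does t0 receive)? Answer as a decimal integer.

vl = 7

lanes per group: 128·1/16 = 8
vl ← min(7, 8) = 7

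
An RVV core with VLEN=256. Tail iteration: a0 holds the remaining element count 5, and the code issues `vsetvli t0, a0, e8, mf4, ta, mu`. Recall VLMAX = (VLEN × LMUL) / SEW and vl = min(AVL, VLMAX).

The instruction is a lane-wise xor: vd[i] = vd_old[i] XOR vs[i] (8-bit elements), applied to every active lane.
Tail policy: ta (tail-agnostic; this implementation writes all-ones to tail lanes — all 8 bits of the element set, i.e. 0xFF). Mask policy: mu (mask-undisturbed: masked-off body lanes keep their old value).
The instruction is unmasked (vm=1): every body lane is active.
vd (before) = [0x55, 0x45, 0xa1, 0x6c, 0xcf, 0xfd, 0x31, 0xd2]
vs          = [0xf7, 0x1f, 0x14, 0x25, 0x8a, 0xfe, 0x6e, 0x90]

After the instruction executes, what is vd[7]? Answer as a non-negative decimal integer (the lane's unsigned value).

vd[7] = 255

VLMAX = (256 × 1/4) / 8 = 8 lanes
vl ← min(5, 8) = 5
[0] xor(0x55,0xf7) = 0xa2
[1] xor(0x45,0x1f) = 0x5a
[2] xor(0xa1,0x14) = 0xb5
[3] xor(0x6c,0x25) = 0x49
[4] xor(0xcf,0x8a) = 0x45
[5] tail/ones = 0xff
[6] tail/ones = 0xff
[7] tail/ones = 0xff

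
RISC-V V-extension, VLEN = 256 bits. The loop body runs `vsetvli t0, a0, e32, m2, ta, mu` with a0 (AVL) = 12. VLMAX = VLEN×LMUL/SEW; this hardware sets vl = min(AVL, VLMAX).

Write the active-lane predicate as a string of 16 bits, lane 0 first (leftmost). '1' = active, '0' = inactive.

lanes per group: 256·2/32 = 16
vl ← min(12, 16) = 12
bits (lane 0 leftmost): 1111111111110000

predicate = 1111111111110000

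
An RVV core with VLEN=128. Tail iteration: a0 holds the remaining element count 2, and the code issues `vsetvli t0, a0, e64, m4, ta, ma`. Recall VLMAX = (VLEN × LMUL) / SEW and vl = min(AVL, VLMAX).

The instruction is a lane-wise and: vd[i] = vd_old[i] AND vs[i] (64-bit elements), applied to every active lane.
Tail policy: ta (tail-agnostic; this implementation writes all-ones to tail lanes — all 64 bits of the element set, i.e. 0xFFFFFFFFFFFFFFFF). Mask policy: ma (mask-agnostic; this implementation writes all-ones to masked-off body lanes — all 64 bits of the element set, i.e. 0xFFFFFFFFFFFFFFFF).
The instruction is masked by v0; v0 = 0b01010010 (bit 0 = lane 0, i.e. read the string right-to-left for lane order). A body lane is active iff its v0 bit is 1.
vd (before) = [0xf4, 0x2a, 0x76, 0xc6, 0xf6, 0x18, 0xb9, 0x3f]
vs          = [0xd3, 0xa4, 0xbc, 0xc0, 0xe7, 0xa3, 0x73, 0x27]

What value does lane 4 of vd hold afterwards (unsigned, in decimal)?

VLMAX = VLEN×LMUL/SEW = 128×4/64 = 8
vl ← min(2, 8) = 2
[0] mask-off/ones = 0xffffffffffffffff
[1] and(0x2a,0xa4) = 0x20
[2] tail/ones = 0xffffffffffffffff
[3] tail/ones = 0xffffffffffffffff
[4] tail/ones = 0xffffffffffffffff
[5] tail/ones = 0xffffffffffffffff
[6] tail/ones = 0xffffffffffffffff
[7] tail/ones = 0xffffffffffffffff

vd[4] = 18446744073709551615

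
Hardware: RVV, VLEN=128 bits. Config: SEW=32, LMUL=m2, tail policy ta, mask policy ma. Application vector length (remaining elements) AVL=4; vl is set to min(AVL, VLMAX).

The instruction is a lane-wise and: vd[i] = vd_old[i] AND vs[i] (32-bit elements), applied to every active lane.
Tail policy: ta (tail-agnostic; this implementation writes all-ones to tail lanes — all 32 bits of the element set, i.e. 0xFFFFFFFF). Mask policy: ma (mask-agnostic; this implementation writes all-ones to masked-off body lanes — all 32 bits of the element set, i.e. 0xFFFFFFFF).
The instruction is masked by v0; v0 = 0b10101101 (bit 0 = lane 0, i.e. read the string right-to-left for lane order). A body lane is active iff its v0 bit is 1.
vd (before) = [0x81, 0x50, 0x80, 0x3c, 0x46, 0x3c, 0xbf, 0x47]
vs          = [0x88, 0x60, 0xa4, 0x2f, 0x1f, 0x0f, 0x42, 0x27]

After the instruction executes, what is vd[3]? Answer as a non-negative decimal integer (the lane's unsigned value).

vd[3] = 44

VLMAX = (128 × 2) / 32 = 8 lanes
vl = min(AVL, VLMAX) = min(4, 8) = 4
lane  0: and(0x81,0x88) ⇒ 0x80
lane  1: mask-off/ones ⇒ 0xffffffff
lane  2: and(0x80,0xa4) ⇒ 0x80
lane  3: and(0x3c,0x2f) ⇒ 0x2c
lane  4: tail/ones ⇒ 0xffffffff
lane  5: tail/ones ⇒ 0xffffffff
lane  6: tail/ones ⇒ 0xffffffff
lane  7: tail/ones ⇒ 0xffffffff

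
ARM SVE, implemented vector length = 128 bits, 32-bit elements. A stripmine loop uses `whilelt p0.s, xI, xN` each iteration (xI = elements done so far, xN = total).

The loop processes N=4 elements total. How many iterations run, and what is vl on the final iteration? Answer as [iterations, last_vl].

128-bit reg / 32-bit elem → 4 lanes
4 elements at 4/iter → 1 passes, remainder 4 on the last

[iterations, last_vl] = [1, 4]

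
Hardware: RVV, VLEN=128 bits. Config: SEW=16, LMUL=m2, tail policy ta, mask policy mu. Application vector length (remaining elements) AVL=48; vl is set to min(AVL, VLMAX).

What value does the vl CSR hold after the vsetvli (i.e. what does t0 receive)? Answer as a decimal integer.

vl = 16

lanes per group: 128·2/16 = 16
vl ← min(48, 16) = 16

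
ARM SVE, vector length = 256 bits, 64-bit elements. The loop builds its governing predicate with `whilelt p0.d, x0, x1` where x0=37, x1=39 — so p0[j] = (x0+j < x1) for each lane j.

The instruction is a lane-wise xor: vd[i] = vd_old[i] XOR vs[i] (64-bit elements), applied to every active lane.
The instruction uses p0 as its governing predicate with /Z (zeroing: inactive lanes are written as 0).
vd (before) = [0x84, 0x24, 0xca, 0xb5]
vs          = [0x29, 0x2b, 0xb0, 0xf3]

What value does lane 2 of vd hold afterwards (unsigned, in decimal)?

vd[2] = 0

lane count: 256 div 64 = 4
p0[j] = (37+j < 39); true for j=0..1 → 2 lanes set
  i=0: xor(0x84,0x29) → 173
  i=1: xor(0x24,0x2b) → 15
  i=2: tail/zero → 0
  i=3: tail/zero → 0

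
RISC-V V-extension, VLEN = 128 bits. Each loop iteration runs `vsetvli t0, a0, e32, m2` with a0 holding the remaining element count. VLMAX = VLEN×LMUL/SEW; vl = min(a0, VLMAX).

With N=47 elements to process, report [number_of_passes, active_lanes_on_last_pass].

VLMAX = VLEN×LMUL/SEW = 128×2/32 = 8
iterations = ceil(47/8) = 6; final-pass vl = 7

[iterations, last_vl] = [6, 7]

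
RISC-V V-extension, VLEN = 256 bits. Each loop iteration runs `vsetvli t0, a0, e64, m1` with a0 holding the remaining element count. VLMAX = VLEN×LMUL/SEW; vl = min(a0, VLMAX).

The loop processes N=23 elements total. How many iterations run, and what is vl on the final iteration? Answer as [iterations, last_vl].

VLMAX = (256 × 1) / 64 = 4 lanes
23 elements at 4/iter → 6 passes, remainder 3 on the last

[iterations, last_vl] = [6, 3]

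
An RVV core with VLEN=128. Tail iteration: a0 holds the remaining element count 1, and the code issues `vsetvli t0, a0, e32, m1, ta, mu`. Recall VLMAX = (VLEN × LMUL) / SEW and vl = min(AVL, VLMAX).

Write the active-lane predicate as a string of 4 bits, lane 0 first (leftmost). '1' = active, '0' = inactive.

predicate = 1000

VLMAX = VLEN×LMUL/SEW = 128×1/32 = 4
vl ← min(1, 4) = 1
bits (lane 0 leftmost): 1000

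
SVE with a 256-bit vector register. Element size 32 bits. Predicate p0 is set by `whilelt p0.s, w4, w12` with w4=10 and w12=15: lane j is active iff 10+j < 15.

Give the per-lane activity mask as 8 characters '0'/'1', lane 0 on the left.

lane count: 256 div 32 = 8
p0[j] = (10+j < 15); true for j=0..4 → 5 lanes set
bits (lane 0 leftmost): 11111000

predicate = 11111000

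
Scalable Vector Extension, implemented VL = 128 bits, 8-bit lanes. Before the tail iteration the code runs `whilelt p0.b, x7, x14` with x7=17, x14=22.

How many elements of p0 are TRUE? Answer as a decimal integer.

vl = 5

128-bit reg / 8-bit elem → 16 lanes
active while 17+j < 22, i.e. j ∈ [0,5) capped at 16 ⇒ 5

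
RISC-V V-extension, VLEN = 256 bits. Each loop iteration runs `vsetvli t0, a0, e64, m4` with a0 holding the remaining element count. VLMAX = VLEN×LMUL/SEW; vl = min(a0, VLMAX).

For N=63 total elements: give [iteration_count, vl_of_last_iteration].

[iterations, last_vl] = [4, 15]

VLMAX = (256 × 4) / 64 = 16 lanes
iterations = ceil(63/16) = 4; final-pass vl = 15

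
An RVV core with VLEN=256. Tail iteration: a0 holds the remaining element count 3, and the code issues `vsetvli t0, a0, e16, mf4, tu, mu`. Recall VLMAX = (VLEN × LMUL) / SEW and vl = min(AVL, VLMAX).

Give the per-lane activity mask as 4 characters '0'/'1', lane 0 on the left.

VLMAX = VLEN×LMUL/SEW = 256×1/4/16 = 4
AVL=3 ≤ VLMAX=4, so vl = 3
bits (lane 0 leftmost): 1110

predicate = 1110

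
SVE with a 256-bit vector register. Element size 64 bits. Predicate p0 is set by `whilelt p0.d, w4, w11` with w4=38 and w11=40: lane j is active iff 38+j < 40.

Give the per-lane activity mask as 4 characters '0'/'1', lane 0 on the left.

predicate = 1100

register lanes = 256/64 = 4
active while 38+j < 40, i.e. j ∈ [0,2) capped at 4 ⇒ 2
bits (lane 0 leftmost): 1100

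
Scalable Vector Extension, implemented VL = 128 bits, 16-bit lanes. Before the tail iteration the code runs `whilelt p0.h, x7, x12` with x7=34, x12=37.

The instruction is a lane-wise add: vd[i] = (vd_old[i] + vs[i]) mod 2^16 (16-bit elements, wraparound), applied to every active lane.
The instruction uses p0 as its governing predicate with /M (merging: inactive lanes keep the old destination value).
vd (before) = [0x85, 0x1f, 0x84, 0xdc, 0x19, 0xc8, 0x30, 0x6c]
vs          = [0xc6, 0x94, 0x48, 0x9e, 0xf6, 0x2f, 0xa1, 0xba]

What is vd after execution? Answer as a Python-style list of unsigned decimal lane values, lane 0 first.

lane count: 128 div 16 = 8
active while 34+j < 37, i.e. j ∈ [0,3) capped at 8 ⇒ 3
lane  0: add(0x85,0xc6) ⇒ 0x14b
lane  1: add(0x1f,0x94) ⇒ 0xb3
lane  2: add(0x84,0x48) ⇒ 0xcc
lane  3: tail/keep ⇒ 0xdc
lane  4: tail/keep ⇒ 0x19
lane  5: tail/keep ⇒ 0xc8
lane  6: tail/keep ⇒ 0x30
lane  7: tail/keep ⇒ 0x6c

vd = [331, 179, 204, 220, 25, 200, 48, 108]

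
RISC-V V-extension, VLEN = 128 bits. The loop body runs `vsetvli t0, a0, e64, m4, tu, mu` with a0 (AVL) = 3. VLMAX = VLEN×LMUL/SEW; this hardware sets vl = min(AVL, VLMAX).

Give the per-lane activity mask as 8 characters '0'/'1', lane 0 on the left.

predicate = 11100000

VLMAX = (128 × 4) / 64 = 8 lanes
vl = min(AVL, VLMAX) = min(3, 8) = 3
bits (lane 0 leftmost): 11100000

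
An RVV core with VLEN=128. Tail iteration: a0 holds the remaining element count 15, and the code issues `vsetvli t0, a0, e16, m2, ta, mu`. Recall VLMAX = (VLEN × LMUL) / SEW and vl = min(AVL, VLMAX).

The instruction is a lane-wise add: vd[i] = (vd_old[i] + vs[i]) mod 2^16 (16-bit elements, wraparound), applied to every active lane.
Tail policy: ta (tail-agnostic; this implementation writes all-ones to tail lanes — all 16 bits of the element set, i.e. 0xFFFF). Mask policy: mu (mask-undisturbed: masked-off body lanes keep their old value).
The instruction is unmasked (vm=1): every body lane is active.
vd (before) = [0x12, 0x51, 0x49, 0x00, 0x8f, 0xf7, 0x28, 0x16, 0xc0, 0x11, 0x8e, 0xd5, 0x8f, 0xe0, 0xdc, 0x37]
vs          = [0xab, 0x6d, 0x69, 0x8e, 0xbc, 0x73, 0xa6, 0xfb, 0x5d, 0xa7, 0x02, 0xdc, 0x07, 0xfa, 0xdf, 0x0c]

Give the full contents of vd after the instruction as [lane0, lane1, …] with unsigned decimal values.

vd = [189, 190, 178, 142, 331, 362, 206, 273, 285, 184, 144, 433, 150, 474, 443, 65535]

lanes per group: 128·2/16 = 16
AVL=15 ≤ VLMAX=16, so vl = 15
lane  0: add(0x12,0xab) ⇒ 0xbd
lane  1: add(0x51,0x6d) ⇒ 0xbe
lane  2: add(0x49,0x69) ⇒ 0xb2
lane  3: add(0x00,0x8e) ⇒ 0x8e
lane  4: add(0x8f,0xbc) ⇒ 0x14b
lane  5: add(0xf7,0x73) ⇒ 0x16a
lane  6: add(0x28,0xa6) ⇒ 0xce
lane  7: add(0x16,0xfb) ⇒ 0x111
lane  8: add(0xc0,0x5d) ⇒ 0x11d
lane  9: add(0x11,0xa7) ⇒ 0xb8
lane 10: add(0x8e,0x02) ⇒ 0x90
lane 11: add(0xd5,0xdc) ⇒ 0x1b1
lane 12: add(0x8f,0x07) ⇒ 0x96
lane 13: add(0xe0,0xfa) ⇒ 0x1da
lane 14: add(0xdc,0xdf) ⇒ 0x1bb
lane 15: tail/ones ⇒ 0xffff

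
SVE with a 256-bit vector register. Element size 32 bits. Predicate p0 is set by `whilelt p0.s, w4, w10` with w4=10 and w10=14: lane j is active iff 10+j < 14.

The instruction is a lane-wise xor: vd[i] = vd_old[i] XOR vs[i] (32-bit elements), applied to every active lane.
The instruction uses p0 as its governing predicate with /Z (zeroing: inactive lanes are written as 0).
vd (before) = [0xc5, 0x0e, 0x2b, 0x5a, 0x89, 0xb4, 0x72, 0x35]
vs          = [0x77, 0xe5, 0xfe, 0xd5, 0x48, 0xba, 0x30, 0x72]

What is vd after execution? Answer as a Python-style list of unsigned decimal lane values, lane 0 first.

256-bit reg / 32-bit elem → 8 lanes
whilelt: lane j active iff 10+j < 14 → j < 4 → 4 active
  i=0: xor(0xc5,0x77) → 178
  i=1: xor(0x0e,0xe5) → 235
  i=2: xor(0x2b,0xfe) → 213
  i=3: xor(0x5a,0xd5) → 143
  i=4: tail/zero → 0
  i=5: tail/zero → 0
  i=6: tail/zero → 0
  i=7: tail/zero → 0

vd = [178, 235, 213, 143, 0, 0, 0, 0]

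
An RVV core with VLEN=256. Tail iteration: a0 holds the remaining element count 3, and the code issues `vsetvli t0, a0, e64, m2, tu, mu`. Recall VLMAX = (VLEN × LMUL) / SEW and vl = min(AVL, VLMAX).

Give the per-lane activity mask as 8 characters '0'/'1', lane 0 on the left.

VLMAX = VLEN×LMUL/SEW = 256×2/64 = 8
AVL=3 ≤ VLMAX=8, so vl = 3
bits (lane 0 leftmost): 11100000

predicate = 11100000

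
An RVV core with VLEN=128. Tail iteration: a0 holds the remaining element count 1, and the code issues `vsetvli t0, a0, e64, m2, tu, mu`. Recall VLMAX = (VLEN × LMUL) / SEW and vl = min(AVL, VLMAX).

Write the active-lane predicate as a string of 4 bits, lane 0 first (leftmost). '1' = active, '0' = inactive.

predicate = 1000

VLMAX = VLEN×LMUL/SEW = 128×2/64 = 4
vl ← min(1, 4) = 1
bits (lane 0 leftmost): 1000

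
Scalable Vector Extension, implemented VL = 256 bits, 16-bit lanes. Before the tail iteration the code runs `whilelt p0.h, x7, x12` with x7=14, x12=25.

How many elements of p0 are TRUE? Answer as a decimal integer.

lane count: 256 div 16 = 16
active while 14+j < 25, i.e. j ∈ [0,11) capped at 16 ⇒ 11

vl = 11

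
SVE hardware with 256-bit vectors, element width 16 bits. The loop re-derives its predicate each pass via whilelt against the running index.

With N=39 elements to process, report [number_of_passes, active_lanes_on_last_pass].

lane count: 256 div 16 = 16
iterations = ceil(39/16) = 3; final-pass vl = 7

[iterations, last_vl] = [3, 7]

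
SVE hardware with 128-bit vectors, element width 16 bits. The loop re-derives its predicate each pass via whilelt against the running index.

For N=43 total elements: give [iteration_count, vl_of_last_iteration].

128-bit reg / 16-bit elem → 8 lanes
43 elements at 8/iter → 6 passes, remainder 3 on the last

[iterations, last_vl] = [6, 3]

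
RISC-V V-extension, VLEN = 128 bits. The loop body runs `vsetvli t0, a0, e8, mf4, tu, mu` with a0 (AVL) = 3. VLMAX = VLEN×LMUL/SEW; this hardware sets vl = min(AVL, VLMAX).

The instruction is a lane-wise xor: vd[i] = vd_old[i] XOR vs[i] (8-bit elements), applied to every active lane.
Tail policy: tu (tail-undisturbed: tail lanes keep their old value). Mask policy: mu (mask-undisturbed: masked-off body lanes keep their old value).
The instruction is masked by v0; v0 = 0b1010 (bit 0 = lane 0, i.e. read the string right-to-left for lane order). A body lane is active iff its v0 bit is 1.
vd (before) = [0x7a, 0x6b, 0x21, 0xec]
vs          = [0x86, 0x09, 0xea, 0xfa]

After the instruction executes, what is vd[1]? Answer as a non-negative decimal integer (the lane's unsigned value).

vd[1] = 98

VLMAX = VLEN×LMUL/SEW = 128×1/4/8 = 4
vl = min(AVL, VLMAX) = min(3, 4) = 3
lane  0: mask-off/keep ⇒ 0x7a
lane  1: xor(0x6b,0x09) ⇒ 0x62
lane  2: mask-off/keep ⇒ 0x21
lane  3: tail/keep ⇒ 0xec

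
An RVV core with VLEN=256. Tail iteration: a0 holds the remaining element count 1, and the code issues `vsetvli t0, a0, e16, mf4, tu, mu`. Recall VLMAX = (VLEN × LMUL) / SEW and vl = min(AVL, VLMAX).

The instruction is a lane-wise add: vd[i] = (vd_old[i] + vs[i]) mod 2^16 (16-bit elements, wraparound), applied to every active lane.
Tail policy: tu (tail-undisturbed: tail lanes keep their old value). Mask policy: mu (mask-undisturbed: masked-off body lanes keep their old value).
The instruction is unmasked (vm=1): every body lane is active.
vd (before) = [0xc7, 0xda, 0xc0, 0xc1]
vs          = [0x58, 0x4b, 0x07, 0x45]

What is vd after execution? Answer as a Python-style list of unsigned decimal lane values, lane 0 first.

lanes per group: 256·1/4/16 = 4
vl = min(AVL, VLMAX) = min(1, 4) = 1
[0] add(0xc7,0x58) = 0x11f
[1] tail/keep = 0xda
[2] tail/keep = 0xc0
[3] tail/keep = 0xc1

vd = [287, 218, 192, 193]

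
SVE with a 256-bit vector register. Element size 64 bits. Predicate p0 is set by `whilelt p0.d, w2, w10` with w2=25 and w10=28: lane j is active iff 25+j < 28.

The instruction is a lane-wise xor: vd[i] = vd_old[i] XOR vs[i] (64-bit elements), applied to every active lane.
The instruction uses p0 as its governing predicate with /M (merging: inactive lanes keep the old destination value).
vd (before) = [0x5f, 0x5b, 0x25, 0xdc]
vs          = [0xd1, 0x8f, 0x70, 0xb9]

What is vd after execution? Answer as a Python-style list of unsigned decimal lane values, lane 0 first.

256-bit reg / 64-bit elem → 4 lanes
whilelt: lane j active iff 25+j < 28 → j < 3 → 3 active
vd[0] xor(0x5f,0xd1) -> 0x8e
vd[1] xor(0x5b,0x8f) -> 0xd4
vd[2] xor(0x25,0x70) -> 0x55
vd[3] tail/keep -> 0xdc

vd = [142, 212, 85, 220]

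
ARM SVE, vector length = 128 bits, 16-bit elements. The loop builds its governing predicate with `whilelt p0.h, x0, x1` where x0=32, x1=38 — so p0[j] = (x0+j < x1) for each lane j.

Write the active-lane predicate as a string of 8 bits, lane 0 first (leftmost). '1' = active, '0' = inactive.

128-bit reg / 16-bit elem → 8 lanes
whilelt: lane j active iff 32+j < 38 → j < 6 → 6 active
bits (lane 0 leftmost): 11111100

predicate = 11111100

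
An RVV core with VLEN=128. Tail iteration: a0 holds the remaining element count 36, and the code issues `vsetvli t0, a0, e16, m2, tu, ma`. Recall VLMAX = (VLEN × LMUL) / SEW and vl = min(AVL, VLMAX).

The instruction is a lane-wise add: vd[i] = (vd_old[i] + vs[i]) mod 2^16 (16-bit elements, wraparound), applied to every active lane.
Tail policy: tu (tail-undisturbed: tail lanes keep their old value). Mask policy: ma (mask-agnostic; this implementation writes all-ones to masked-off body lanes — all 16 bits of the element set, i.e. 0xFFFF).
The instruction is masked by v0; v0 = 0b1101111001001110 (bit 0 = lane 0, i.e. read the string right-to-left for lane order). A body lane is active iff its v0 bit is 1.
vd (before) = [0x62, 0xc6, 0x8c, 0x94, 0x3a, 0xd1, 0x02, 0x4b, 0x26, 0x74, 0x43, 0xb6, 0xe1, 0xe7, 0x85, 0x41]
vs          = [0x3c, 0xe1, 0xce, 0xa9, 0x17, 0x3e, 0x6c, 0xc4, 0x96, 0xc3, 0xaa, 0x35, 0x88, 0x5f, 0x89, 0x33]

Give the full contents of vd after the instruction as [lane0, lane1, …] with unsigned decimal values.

lanes per group: 128·2/16 = 16
vl = min(AVL, VLMAX) = min(36, 16) = 16
[0] mask-off/ones = 0xffff
[1] add(0xc6,0xe1) = 0x1a7
[2] add(0x8c,0xce) = 0x15a
[3] add(0x94,0xa9) = 0x13d
[4] mask-off/ones = 0xffff
[5] mask-off/ones = 0xffff
[6] add(0x02,0x6c) = 0x6e
[7] mask-off/ones = 0xffff
[8] mask-off/ones = 0xffff
[9] add(0x74,0xc3) = 0x137
[10] add(0x43,0xaa) = 0xed
[11] add(0xb6,0x35) = 0xeb
[12] add(0xe1,0x88) = 0x169
[13] mask-off/ones = 0xffff
[14] add(0x85,0x89) = 0x10e
[15] add(0x41,0x33) = 0x74

vd = [65535, 423, 346, 317, 65535, 65535, 110, 65535, 65535, 311, 237, 235, 361, 65535, 270, 116]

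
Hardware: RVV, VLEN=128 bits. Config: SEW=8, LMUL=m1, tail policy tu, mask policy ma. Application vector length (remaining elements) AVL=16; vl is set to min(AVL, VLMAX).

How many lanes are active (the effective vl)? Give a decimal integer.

vl = 16

VLMAX = (128 × 1) / 8 = 16 lanes
vl = min(AVL, VLMAX) = min(16, 16) = 16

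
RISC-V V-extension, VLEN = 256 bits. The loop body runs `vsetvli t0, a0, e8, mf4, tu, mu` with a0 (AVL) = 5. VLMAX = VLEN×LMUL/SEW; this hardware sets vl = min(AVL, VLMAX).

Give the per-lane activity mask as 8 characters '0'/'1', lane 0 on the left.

predicate = 11111000

lanes per group: 256·1/4/8 = 8
vl = min(AVL, VLMAX) = min(5, 8) = 5
bits (lane 0 leftmost): 11111000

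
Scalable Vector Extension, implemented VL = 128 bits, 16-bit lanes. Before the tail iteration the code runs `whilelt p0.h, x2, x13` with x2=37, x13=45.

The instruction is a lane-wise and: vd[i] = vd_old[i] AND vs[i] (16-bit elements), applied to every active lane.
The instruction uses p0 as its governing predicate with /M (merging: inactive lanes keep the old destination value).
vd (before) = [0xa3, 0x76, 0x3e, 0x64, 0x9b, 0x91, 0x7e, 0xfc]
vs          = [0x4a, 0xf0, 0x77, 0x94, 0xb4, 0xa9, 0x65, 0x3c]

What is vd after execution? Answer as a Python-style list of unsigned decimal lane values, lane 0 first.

vd = [2, 112, 54, 4, 144, 129, 100, 60]

register lanes = 128/16 = 8
p0[j] = (37+j < 45); true for j=0..7 → 8 lanes set
lane  0: and(0xa3,0x4a) ⇒ 0x02
lane  1: and(0x76,0xf0) ⇒ 0x70
lane  2: and(0x3e,0x77) ⇒ 0x36
lane  3: and(0x64,0x94) ⇒ 0x04
lane  4: and(0x9b,0xb4) ⇒ 0x90
lane  5: and(0x91,0xa9) ⇒ 0x81
lane  6: and(0x7e,0x65) ⇒ 0x64
lane  7: and(0xfc,0x3c) ⇒ 0x3c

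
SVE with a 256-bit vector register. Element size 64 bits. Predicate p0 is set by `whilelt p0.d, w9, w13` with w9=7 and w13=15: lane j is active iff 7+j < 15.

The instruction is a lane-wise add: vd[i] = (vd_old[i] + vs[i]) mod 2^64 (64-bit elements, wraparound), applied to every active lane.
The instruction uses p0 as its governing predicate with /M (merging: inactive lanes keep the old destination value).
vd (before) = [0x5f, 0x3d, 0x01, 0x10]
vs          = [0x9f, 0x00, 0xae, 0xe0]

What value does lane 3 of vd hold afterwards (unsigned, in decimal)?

register lanes = 256/64 = 4
active while 7+j < 15, i.e. j ∈ [0,8) capped at 4 ⇒ 4
lane  0: add(0x5f,0x9f) ⇒ 0xfe
lane  1: add(0x3d,0x00) ⇒ 0x3d
lane  2: add(0x01,0xae) ⇒ 0xaf
lane  3: add(0x10,0xe0) ⇒ 0xf0

vd[3] = 240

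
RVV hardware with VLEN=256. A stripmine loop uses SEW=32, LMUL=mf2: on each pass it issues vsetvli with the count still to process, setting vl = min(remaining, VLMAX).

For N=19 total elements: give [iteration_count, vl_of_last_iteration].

[iterations, last_vl] = [5, 3]

VLMAX = (256 × 1/2) / 32 = 4 lanes
iterations = ceil(19/4) = 5; final-pass vl = 3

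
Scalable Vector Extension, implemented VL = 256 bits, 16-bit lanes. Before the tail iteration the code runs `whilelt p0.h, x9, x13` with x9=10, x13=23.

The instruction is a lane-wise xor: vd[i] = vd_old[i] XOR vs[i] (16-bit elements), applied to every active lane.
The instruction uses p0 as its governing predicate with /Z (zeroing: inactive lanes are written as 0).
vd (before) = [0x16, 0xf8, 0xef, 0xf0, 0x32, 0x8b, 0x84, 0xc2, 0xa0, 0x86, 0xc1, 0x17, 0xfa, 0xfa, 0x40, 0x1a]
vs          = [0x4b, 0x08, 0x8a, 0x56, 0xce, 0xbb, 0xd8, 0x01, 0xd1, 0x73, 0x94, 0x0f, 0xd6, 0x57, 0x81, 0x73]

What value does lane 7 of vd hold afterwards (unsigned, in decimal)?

register lanes = 256/16 = 16
active while 10+j < 23, i.e. j ∈ [0,13) capped at 16 ⇒ 13
[0] xor(0x16,0x4b) = 0x5d
[1] xor(0xf8,0x08) = 0xf0
[2] xor(0xef,0x8a) = 0x65
[3] xor(0xf0,0x56) = 0xa6
[4] xor(0x32,0xce) = 0xfc
[5] xor(0x8b,0xbb) = 0x30
[6] xor(0x84,0xd8) = 0x5c
[7] xor(0xc2,0x01) = 0xc3
[8] xor(0xa0,0xd1) = 0x71
[9] xor(0x86,0x73) = 0xf5
[10] xor(0xc1,0x94) = 0x55
[11] xor(0x17,0x0f) = 0x18
[12] xor(0xfa,0xd6) = 0x2c
[13] tail/zero = 0x00
[14] tail/zero = 0x00
[15] tail/zero = 0x00

vd[7] = 195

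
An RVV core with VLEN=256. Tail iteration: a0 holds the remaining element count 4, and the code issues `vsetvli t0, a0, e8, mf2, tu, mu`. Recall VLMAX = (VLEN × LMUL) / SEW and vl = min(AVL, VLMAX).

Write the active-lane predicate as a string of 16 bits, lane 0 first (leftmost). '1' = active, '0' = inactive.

predicate = 1111000000000000

VLMAX = VLEN×LMUL/SEW = 256×1/2/8 = 16
vl ← min(4, 16) = 4
bits (lane 0 leftmost): 1111000000000000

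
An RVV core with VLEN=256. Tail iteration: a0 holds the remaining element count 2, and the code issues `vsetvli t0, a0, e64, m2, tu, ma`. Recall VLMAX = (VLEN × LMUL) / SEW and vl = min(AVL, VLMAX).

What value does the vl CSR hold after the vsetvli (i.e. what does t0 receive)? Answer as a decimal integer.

VLMAX = (256 × 2) / 64 = 8 lanes
AVL=2 ≤ VLMAX=8, so vl = 2

vl = 2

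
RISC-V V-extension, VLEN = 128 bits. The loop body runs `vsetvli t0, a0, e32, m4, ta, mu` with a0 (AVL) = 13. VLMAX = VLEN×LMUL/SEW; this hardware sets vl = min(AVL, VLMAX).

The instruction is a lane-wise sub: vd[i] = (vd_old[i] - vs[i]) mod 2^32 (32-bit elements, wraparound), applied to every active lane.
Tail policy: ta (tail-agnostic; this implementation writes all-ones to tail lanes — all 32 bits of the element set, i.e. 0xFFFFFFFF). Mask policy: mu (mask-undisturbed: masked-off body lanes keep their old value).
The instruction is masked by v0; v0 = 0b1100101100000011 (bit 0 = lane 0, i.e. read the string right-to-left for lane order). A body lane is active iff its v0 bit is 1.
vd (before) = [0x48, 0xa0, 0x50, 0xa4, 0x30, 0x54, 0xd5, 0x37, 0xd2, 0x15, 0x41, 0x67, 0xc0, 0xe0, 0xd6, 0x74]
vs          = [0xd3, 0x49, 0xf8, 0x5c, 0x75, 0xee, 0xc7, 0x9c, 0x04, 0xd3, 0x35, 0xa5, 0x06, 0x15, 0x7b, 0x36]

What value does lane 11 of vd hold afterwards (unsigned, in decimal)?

lanes per group: 128·4/32 = 16
vl ← min(13, 16) = 13
[0] sub(0x48,0xd3) = 0xffffff75
[1] sub(0xa0,0x49) = 0x57
[2] mask-off/keep = 0x50
[3] mask-off/keep = 0xa4
[4] mask-off/keep = 0x30
[5] mask-off/keep = 0x54
[6] mask-off/keep = 0xd5
[7] mask-off/keep = 0x37
[8] sub(0xd2,0x04) = 0xce
[9] sub(0x15,0xd3) = 0xffffff42
[10] mask-off/keep = 0x41
[11] sub(0x67,0xa5) = 0xffffffc2
[12] mask-off/keep = 0xc0
[13] tail/ones = 0xffffffff
[14] tail/ones = 0xffffffff
[15] tail/ones = 0xffffffff

vd[11] = 4294967234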